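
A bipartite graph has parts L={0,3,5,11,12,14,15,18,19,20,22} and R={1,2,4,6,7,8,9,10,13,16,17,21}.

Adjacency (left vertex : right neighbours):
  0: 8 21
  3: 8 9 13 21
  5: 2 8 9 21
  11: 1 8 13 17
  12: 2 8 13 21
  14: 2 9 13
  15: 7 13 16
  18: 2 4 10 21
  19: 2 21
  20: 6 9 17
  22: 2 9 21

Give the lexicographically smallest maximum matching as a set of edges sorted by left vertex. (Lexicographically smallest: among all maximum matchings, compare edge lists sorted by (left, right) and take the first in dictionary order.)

|M| = 9 (so the lex-smallest maximum matching has 9 edges)
process left vertices in ascending order; for each, take the smallest-labelled available neighbour that still permits 9 edges overall, or leave it unmatched if none does
lex-smallest matching: {0-8, 3-9, 5-2, 11-1, 12-13, 15-7, 18-4, 19-21, 20-6}

Lex-smallest maximum matching: {(0,8), (3,9), (5,2), (11,1), (12,13), (15,7), (18,4), (19,21), (20,6)}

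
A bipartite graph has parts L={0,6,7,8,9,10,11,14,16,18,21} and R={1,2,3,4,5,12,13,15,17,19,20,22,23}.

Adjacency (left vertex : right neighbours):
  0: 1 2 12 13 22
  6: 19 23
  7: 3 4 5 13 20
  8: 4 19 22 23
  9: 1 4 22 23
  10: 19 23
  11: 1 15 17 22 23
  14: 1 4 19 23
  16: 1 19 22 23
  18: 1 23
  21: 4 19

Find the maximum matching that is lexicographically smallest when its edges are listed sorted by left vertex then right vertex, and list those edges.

Lex-smallest maximum matching: {(0,2), (6,19), (7,3), (8,4), (9,1), (10,23), (11,15), (16,22)}

|M| = 8 (so the lex-smallest maximum matching has 8 edges)
process left vertices in ascending order; for each, take the smallest-labelled available neighbour that still permits 8 edges overall, or leave it unmatched if none does
lex-smallest matching: {0-2, 6-19, 7-3, 8-4, 9-1, 10-23, 11-15, 16-22}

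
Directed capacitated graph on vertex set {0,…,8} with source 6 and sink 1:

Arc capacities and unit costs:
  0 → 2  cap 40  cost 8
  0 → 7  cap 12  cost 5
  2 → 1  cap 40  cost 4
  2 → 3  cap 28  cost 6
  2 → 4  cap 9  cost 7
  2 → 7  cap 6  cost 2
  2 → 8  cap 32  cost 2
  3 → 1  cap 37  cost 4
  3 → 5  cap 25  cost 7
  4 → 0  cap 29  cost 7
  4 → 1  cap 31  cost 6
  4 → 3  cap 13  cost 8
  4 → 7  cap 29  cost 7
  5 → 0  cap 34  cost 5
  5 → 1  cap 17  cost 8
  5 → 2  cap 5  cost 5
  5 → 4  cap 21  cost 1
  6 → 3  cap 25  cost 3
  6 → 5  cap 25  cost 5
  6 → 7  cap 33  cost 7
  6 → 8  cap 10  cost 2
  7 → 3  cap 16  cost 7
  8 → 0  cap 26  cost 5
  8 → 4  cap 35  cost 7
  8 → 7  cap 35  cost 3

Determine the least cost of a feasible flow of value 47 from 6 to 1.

Minimum cost for 47 units: 440

shortest-cost path #1: 6→3→1 push 25 @ unit cost 7 (adds 175)
shortest-cost path #2: 6→5→4→1 push 21 @ unit cost 12 (adds 252)
shortest-cost path #3: 6→5→1 push 1 @ unit cost 13 (adds 13)
total cost = 440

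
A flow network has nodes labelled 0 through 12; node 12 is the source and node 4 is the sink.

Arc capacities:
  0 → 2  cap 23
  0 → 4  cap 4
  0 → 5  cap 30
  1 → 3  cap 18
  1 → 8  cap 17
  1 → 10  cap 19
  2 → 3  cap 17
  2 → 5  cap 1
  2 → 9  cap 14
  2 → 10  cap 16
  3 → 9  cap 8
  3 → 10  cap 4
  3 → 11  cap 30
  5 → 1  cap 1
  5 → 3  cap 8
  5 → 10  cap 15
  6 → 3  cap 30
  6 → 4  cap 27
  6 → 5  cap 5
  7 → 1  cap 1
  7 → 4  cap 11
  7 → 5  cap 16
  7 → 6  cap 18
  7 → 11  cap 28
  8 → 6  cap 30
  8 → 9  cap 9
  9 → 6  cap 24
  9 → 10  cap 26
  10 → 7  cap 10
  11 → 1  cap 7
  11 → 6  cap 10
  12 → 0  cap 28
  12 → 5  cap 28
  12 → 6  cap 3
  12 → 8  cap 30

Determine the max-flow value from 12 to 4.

augment #1: 12→0→4 bottleneck 4, total now 4
augment #2: 12→6→4 bottleneck 3, total now 7
augment #3: 12→8→6→4 bottleneck 24, total now 31
augment #4: 12→5→10→7→4 bottleneck 10, total now 41

Maximum flow value: 41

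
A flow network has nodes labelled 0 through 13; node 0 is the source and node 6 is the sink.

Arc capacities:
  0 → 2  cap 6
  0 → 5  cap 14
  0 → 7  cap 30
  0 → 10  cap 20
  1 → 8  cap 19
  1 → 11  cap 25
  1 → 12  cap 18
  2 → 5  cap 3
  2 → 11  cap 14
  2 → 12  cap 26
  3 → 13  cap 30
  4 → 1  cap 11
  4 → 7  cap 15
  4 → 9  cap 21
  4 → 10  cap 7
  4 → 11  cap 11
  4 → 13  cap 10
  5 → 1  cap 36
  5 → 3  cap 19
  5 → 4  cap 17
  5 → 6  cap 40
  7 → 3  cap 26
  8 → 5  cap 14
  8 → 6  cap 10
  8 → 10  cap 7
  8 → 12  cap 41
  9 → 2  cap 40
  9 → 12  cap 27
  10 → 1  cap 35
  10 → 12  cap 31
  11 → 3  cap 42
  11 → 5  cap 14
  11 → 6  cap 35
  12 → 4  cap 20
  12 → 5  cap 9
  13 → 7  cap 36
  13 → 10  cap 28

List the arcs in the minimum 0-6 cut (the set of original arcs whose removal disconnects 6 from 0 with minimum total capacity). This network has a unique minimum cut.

augment #1: 0→5→6 push 14
augment #2: 0→2→5→6 push 3
augment #3: 0→2→11→6 push 3
augment #4: 0→10→1→8→6 push 10
augment #5: 0→10→1→11→6 push 10
augment #6: 0→7→3→13→10→1→11→6 push 15
augment #7: 0→7→3→13→10→12→5→6 push 9
augment #8: 0→7→3→13→10→12→4→11→6 push 2
max flow = 66; residual-reachable set from 0 gives S-side
cut edges (S→T): {(0,2), (0,5), (0,10), (7,3)} total cap 66

Min-cut arcs: {(0,2), (0,5), (0,10), (7,3)} (total capacity 66)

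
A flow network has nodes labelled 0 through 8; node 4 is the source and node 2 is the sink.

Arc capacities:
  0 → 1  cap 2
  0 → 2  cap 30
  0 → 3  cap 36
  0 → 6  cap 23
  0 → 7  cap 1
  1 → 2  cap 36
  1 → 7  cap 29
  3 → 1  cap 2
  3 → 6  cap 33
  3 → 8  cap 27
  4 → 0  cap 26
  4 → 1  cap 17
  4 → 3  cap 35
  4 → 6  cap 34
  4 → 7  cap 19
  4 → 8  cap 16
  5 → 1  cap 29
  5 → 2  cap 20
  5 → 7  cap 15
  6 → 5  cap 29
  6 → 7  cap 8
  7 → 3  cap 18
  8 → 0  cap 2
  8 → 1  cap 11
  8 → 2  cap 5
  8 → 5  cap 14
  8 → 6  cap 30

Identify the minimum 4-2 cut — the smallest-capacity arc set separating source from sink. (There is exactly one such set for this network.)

augment #1: 4→0→2 push 26
augment #2: 4→1→2 push 17
augment #3: 4→8→2 push 5
augment #4: 4→3→1→2 push 2
augment #5: 4→6→5→2 push 20
augment #6: 4→8→0→2 push 2
augment #7: 4→8→1→2 push 9
augment #8: 4→3→8→1→2 push 2
augment #9: 4→6→5→1→2 push 6
max flow = 89; residual-reachable set from 4 gives S-side
cut edges (S→T): {(1,2), (4,0), (5,2), (8,0), (8,2)} total cap 89

Min-cut arcs: {(1,2), (4,0), (5,2), (8,0), (8,2)} (total capacity 89)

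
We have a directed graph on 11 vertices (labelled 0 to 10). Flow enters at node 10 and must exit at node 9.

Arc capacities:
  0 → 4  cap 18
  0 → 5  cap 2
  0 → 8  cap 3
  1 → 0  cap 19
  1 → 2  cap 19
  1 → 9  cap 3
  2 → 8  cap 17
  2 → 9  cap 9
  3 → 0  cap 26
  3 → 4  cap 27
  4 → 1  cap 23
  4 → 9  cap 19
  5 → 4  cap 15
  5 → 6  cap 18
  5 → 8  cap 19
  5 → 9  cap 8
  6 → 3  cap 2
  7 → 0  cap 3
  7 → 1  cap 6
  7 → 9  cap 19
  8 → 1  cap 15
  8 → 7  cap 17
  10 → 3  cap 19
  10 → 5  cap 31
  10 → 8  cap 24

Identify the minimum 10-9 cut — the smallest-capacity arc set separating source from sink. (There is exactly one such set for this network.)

augment #1: 10→5→9 push 8
augment #2: 10→3→4→9 push 19
augment #3: 10→8→1→9 push 3
augment #4: 10→8→7→9 push 17
augment #5: 10→8→1→2→9 push 4
augment #6: 10→5→4→1→2→9 push 5
max flow = 56; residual-reachable set from 10 gives S-side
cut edges (S→T): {(1,9), (2,9), (4,9), (5,9), (8,7)} total cap 56

Min-cut arcs: {(1,9), (2,9), (4,9), (5,9), (8,7)} (total capacity 56)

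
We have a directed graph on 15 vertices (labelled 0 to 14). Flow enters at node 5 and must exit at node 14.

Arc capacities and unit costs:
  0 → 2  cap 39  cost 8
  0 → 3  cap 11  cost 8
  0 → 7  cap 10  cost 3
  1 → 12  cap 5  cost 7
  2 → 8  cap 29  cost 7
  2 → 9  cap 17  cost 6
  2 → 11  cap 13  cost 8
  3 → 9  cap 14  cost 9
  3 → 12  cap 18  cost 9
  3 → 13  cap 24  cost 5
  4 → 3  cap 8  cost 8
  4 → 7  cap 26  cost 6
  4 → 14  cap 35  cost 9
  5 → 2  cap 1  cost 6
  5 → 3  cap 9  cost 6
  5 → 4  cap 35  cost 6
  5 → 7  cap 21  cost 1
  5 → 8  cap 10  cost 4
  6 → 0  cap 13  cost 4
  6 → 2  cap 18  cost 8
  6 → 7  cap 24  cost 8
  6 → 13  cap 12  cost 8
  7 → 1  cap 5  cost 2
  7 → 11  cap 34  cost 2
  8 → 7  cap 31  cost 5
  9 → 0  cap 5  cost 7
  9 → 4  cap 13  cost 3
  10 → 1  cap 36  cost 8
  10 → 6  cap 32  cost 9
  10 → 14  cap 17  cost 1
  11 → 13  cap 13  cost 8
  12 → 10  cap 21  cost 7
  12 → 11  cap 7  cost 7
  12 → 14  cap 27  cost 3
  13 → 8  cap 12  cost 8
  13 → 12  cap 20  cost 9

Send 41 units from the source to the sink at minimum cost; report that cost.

Minimum cost for 41 units: 608

shortest-cost path #1: 5→7→1→12→14 push 5 @ unit cost 13 (adds 65)
shortest-cost path #2: 5→4→14 push 35 @ unit cost 15 (adds 525)
shortest-cost path #3: 5→3→12→14 push 1 @ unit cost 18 (adds 18)
total cost = 608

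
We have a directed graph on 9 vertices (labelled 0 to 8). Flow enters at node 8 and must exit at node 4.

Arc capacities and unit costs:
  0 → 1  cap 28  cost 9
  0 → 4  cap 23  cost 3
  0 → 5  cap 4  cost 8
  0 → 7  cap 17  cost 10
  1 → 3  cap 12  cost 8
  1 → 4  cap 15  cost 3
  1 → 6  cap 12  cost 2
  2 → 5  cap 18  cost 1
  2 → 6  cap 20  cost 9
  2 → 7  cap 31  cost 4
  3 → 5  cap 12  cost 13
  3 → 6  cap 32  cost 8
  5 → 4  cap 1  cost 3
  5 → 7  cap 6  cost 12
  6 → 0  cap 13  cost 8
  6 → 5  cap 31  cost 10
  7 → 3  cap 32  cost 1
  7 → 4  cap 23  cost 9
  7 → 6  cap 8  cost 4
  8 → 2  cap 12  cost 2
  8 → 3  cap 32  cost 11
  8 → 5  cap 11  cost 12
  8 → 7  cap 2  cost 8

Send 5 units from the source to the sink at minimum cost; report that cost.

Minimum cost for 5 units: 66

shortest-cost path #1: 8→2→5→4 push 1 @ unit cost 6 (adds 6)
shortest-cost path #2: 8→2→7→4 push 4 @ unit cost 15 (adds 60)
total cost = 66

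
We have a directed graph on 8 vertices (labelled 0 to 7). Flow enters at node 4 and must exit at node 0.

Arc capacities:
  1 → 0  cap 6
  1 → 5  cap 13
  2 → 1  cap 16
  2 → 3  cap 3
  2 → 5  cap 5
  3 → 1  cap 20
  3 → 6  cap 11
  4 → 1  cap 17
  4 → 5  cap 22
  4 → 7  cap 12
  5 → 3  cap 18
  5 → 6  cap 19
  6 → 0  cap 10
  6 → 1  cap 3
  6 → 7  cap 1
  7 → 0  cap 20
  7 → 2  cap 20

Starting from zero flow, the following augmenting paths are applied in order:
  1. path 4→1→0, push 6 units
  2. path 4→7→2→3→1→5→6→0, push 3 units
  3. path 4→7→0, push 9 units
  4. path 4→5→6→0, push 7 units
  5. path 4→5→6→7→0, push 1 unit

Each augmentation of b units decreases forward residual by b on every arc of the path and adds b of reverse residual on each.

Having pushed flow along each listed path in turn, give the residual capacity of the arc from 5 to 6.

after path 1 (4→1→0, push 6): res(5,6)=19
after path 2 (4→7→2→3→1→5→6→0, push 3): res(5,6)=16
after path 3 (4→7→0, push 9): res(5,6)=16
after path 4 (4→5→6→0, push 7): res(5,6)=9
after path 5 (4→5→6→7→0, push 1): res(5,6)=8

Residual capacity of (5,6): 8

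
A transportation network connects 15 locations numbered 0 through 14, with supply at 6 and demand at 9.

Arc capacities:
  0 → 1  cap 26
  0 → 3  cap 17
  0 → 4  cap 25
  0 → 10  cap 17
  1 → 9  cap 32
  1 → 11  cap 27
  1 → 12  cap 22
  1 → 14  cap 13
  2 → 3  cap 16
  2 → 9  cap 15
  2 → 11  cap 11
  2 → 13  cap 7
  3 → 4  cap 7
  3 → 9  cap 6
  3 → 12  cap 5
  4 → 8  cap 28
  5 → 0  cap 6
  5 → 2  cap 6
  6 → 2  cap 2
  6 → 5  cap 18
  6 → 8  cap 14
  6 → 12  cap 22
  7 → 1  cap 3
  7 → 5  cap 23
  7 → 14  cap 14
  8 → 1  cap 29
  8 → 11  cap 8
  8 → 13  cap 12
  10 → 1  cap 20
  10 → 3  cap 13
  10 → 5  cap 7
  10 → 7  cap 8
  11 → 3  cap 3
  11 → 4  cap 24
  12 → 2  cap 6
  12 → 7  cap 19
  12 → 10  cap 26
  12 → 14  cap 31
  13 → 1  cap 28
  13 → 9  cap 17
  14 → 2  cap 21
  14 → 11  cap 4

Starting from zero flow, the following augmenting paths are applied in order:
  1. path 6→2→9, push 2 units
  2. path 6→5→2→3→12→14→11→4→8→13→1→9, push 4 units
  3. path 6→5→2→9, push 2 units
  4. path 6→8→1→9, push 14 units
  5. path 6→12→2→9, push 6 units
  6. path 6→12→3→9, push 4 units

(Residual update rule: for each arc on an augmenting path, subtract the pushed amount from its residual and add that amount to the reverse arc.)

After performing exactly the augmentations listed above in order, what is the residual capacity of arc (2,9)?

Residual capacity of (2,9): 5

after path 1 (6→2→9, push 2): res(2,9)=13
after path 2 (6→5→2→3→12→14→11→4→8→13→1→9, push 4): res(2,9)=13
after path 3 (6→5→2→9, push 2): res(2,9)=11
after path 4 (6→8→1→9, push 14): res(2,9)=11
after path 5 (6→12→2→9, push 6): res(2,9)=5
after path 6 (6→12→3→9, push 4): res(2,9)=5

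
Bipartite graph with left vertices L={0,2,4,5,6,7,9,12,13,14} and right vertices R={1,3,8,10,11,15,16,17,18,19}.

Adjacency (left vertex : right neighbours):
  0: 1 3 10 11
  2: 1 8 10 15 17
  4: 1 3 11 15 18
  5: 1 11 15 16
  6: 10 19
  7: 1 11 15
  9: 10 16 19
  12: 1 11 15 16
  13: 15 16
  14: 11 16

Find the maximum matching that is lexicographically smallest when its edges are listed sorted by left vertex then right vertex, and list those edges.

Lex-smallest maximum matching: {(0,3), (2,8), (4,18), (5,1), (6,10), (7,11), (9,19), (12,15), (13,16)}

|M| = 9 (so the lex-smallest maximum matching has 9 edges)
process left vertices in ascending order; for each, take the smallest-labelled available neighbour that still permits 9 edges overall, or leave it unmatched if none does
lex-smallest matching: {0-3, 2-8, 4-18, 5-1, 6-10, 7-11, 9-19, 12-15, 13-16}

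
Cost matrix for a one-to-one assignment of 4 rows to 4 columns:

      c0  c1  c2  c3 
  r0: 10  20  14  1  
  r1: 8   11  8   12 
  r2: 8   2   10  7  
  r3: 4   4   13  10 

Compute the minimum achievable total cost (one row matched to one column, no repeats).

Minimum assignment cost: 15

optimal assignment: row0→col3 (cost 1), row1→col2 (cost 8), row2→col1 (cost 2), row3→col0 (cost 4)
total = 1 + 8 + 2 + 4 = 15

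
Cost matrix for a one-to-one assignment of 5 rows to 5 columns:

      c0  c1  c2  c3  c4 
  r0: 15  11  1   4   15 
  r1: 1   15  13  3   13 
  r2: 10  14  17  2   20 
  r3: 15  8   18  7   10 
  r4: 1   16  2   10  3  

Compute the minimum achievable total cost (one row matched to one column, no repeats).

optimal assignment: row0→col2 (cost 1), row1→col0 (cost 1), row2→col3 (cost 2), row3→col1 (cost 8), row4→col4 (cost 3)
total = 1 + 1 + 2 + 8 + 3 = 15

Minimum assignment cost: 15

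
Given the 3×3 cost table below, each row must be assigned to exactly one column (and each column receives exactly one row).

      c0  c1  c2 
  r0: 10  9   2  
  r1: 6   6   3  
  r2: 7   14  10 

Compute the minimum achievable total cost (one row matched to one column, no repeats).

Minimum assignment cost: 15

optimal assignment: row0→col2 (cost 2), row1→col1 (cost 6), row2→col0 (cost 7)
total = 2 + 6 + 7 = 15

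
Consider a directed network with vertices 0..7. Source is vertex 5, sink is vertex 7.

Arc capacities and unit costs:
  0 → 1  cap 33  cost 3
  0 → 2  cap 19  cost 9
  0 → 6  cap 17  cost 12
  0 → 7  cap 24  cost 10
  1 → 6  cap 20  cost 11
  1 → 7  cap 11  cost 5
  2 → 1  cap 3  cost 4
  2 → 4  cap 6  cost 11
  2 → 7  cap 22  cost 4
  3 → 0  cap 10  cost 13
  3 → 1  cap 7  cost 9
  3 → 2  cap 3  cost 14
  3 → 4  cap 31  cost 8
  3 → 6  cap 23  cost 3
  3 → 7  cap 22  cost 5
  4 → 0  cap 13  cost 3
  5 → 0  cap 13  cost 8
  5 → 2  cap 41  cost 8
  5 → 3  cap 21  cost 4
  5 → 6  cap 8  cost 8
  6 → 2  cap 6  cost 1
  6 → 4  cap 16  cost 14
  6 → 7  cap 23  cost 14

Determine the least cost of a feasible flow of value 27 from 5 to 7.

Minimum cost for 27 units: 261

shortest-cost path #1: 5→3→7 push 21 @ unit cost 9 (adds 189)
shortest-cost path #2: 5→2→7 push 6 @ unit cost 12 (adds 72)
total cost = 261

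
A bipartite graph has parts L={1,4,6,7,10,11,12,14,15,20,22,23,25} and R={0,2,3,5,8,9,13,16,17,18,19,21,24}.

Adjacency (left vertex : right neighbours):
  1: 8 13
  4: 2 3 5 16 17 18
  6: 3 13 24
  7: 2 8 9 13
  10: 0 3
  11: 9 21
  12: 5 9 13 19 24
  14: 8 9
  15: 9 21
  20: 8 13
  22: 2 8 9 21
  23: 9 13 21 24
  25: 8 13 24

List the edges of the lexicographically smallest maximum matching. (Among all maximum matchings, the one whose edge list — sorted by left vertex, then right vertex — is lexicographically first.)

|M| = 10 (so the lex-smallest maximum matching has 10 edges)
process left vertices in ascending order; for each, take the smallest-labelled available neighbour that still permits 10 edges overall, or leave it unmatched if none does
lex-smallest matching: {1-8, 4-5, 6-3, 7-2, 10-0, 11-9, 12-19, 15-21, 20-13, 23-24}

Lex-smallest maximum matching: {(1,8), (4,5), (6,3), (7,2), (10,0), (11,9), (12,19), (15,21), (20,13), (23,24)}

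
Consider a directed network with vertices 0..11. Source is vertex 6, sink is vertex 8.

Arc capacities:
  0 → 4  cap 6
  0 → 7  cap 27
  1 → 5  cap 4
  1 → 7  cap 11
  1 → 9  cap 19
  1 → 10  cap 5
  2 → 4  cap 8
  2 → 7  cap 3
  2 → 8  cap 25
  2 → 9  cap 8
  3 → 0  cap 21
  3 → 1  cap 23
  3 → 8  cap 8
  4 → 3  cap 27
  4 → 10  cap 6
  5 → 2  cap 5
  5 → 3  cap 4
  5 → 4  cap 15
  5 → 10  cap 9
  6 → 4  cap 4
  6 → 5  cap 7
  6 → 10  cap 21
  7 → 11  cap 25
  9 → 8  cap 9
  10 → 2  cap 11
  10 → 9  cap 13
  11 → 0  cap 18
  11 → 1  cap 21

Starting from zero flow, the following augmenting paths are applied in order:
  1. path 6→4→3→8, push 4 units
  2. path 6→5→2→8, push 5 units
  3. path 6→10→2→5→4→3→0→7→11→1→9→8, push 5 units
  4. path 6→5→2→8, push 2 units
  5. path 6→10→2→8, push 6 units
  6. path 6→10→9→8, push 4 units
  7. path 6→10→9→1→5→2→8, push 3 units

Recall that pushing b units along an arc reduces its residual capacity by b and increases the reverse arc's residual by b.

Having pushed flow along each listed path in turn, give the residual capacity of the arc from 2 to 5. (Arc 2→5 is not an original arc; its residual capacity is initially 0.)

Residual capacity of (2,5): 5

after path 1 (6→4→3→8, push 4): res(2,5)=0
after path 2 (6→5→2→8, push 5): res(2,5)=5
after path 3 (6→10→2→5→4→3→0→7→11→1→9→8, push 5): res(2,5)=0
after path 4 (6→5→2→8, push 2): res(2,5)=2
after path 5 (6→10→2→8, push 6): res(2,5)=2
after path 6 (6→10→9→8, push 4): res(2,5)=2
after path 7 (6→10→9→1→5→2→8, push 3): res(2,5)=5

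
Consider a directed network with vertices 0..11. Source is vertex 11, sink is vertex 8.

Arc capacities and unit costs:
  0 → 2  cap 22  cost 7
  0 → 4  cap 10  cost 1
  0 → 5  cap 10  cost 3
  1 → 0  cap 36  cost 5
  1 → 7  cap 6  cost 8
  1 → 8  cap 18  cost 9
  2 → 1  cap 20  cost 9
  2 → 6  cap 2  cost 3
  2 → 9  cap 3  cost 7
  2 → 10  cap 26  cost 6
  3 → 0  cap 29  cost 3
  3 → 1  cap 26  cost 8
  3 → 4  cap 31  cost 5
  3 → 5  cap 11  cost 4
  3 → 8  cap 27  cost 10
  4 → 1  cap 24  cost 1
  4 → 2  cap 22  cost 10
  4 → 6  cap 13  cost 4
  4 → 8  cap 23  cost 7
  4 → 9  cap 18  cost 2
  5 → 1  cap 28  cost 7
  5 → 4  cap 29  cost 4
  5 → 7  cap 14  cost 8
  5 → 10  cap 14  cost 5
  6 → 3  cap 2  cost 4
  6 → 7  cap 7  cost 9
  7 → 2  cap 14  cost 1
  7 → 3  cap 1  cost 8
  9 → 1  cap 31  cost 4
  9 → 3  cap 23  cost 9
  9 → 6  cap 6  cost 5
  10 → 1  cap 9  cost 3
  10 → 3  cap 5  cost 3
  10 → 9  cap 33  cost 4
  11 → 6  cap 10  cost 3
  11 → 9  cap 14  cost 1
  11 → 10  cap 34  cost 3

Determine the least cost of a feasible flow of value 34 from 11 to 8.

shortest-cost path #1: 11→9→1→8 push 14 @ unit cost 14 (adds 196)
shortest-cost path #2: 11→10→1→8 push 4 @ unit cost 15 (adds 60)
shortest-cost path #3: 11→10→3→8 push 5 @ unit cost 16 (adds 80)
shortest-cost path #4: 11→6→3→8 push 2 @ unit cost 17 (adds 34)
shortest-cost path #5: 11→10→1→0→4→8 push 5 @ unit cost 19 (adds 95)
shortest-cost path #6: 11→10→9→1→0→4→8 push 4 @ unit cost 24 (adds 96)
total cost = 561

Minimum cost for 34 units: 561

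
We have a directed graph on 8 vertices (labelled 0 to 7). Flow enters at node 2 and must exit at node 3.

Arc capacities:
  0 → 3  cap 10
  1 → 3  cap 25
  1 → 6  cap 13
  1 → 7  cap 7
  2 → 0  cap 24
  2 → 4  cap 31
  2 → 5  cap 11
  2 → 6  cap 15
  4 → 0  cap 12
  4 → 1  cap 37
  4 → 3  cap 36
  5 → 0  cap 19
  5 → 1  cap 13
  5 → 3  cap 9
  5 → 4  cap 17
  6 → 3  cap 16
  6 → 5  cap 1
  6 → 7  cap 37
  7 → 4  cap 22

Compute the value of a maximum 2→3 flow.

Maximum flow value: 67

augment #1: 2→0→3 bottleneck 10, total now 10
augment #2: 2→4→3 bottleneck 31, total now 41
augment #3: 2→5→3 bottleneck 9, total now 50
augment #4: 2→6→3 bottleneck 15, total now 65
augment #5: 2→5→1→3 bottleneck 2, total now 67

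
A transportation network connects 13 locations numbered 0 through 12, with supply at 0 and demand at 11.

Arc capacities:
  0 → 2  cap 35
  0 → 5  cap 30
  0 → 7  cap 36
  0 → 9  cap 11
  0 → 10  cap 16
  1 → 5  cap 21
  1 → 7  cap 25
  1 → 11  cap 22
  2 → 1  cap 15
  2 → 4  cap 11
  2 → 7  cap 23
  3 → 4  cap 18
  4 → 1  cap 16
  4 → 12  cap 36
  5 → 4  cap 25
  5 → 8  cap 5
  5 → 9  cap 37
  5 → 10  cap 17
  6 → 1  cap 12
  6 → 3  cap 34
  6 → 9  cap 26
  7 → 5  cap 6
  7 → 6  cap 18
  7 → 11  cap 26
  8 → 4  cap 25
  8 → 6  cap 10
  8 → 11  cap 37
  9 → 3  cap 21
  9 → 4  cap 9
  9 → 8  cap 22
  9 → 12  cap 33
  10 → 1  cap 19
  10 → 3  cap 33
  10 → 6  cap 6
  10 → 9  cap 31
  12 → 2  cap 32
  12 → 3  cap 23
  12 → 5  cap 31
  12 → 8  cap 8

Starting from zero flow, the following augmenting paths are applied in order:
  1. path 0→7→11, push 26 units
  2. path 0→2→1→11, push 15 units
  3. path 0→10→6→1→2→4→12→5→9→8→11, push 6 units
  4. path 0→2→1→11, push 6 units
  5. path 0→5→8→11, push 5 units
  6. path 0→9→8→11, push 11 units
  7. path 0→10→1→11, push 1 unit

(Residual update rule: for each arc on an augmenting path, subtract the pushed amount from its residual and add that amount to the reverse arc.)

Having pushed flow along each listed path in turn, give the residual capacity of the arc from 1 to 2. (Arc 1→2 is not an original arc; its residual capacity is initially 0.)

Residual capacity of (1,2): 15

after path 1 (0→7→11, push 26): res(1,2)=0
after path 2 (0→2→1→11, push 15): res(1,2)=15
after path 3 (0→10→6→1→2→4→12→5→9→8→11, push 6): res(1,2)=9
after path 4 (0→2→1→11, push 6): res(1,2)=15
after path 5 (0→5→8→11, push 5): res(1,2)=15
after path 6 (0→9→8→11, push 11): res(1,2)=15
after path 7 (0→10→1→11, push 1): res(1,2)=15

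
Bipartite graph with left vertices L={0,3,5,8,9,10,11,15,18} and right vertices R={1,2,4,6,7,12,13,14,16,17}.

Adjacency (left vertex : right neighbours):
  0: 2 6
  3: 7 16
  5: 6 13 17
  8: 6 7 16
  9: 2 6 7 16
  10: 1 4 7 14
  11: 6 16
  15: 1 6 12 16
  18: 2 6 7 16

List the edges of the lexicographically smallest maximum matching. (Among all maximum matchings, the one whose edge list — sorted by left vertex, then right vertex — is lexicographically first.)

Lex-smallest maximum matching: {(0,2), (3,7), (5,13), (8,6), (9,16), (10,1), (15,12)}

|M| = 7 (so the lex-smallest maximum matching has 7 edges)
process left vertices in ascending order; for each, take the smallest-labelled available neighbour that still permits 7 edges overall, or leave it unmatched if none does
lex-smallest matching: {0-2, 3-7, 5-13, 8-6, 9-16, 10-1, 15-12}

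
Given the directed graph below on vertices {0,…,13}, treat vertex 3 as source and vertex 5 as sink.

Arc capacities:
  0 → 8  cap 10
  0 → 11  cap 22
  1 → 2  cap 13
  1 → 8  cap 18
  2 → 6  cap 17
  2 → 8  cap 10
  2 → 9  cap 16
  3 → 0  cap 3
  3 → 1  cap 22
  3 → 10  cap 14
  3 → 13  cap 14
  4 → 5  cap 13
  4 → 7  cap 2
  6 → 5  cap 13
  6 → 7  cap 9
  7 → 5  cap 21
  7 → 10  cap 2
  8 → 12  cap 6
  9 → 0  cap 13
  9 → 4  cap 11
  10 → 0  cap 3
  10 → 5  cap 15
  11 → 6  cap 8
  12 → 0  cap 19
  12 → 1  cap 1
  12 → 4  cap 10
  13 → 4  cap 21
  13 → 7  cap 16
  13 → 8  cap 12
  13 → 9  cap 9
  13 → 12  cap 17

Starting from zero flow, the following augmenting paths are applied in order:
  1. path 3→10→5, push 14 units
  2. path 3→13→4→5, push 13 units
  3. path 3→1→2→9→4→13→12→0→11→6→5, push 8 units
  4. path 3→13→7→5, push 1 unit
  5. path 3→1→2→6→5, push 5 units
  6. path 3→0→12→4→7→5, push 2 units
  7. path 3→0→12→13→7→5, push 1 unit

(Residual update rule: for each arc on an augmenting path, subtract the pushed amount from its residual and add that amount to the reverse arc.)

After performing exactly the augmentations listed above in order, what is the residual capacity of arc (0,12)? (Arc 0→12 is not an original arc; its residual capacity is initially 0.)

after path 1 (3→10→5, push 14): res(0,12)=0
after path 2 (3→13→4→5, push 13): res(0,12)=0
after path 3 (3→1→2→9→4→13→12→0→11→6→5, push 8): res(0,12)=8
after path 4 (3→13→7→5, push 1): res(0,12)=8
after path 5 (3→1→2→6→5, push 5): res(0,12)=8
after path 6 (3→0→12→4→7→5, push 2): res(0,12)=6
after path 7 (3→0→12→13→7→5, push 1): res(0,12)=5

Residual capacity of (0,12): 5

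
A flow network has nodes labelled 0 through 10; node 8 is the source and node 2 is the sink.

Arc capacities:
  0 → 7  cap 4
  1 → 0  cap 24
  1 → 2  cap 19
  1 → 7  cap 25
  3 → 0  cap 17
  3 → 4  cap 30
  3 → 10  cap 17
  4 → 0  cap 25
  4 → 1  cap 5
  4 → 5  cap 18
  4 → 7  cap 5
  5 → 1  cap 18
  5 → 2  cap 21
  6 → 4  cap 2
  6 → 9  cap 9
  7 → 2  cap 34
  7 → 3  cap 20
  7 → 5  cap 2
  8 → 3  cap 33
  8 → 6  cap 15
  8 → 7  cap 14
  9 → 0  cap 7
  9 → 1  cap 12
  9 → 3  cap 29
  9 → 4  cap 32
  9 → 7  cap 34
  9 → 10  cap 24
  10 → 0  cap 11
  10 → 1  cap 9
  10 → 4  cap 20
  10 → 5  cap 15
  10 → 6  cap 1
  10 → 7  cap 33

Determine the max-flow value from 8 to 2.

augment #1: 8→7→2 bottleneck 14, total now 14
augment #2: 8→3→0→7→2 bottleneck 4, total now 18
augment #3: 8→3→4→1→2 bottleneck 5, total now 23
augment #4: 8→3→4→5→2 bottleneck 18, total now 41
augment #5: 8→3→4→7→2 bottleneck 5, total now 46
augment #6: 8→3→10→1→2 bottleneck 1, total now 47
augment #7: 8→6→9→1→2 bottleneck 9, total now 56
augment #8: 8→6→4→3→10→1→2 bottleneck 2, total now 58

Maximum flow value: 58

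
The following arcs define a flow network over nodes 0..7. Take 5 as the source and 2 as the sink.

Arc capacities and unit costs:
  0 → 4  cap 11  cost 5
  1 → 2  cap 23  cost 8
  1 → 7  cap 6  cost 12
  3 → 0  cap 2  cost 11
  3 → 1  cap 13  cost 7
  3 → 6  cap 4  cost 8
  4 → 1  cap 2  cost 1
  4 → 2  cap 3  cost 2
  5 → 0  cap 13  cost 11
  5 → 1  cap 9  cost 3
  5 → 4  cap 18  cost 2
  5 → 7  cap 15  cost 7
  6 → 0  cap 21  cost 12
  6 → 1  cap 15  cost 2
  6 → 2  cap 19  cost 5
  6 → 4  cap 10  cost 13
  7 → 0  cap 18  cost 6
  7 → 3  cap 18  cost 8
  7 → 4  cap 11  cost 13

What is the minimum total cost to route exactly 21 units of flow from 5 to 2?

Minimum cost for 21 units: 335

shortest-cost path #1: 5→4→2 push 3 @ unit cost 4 (adds 12)
shortest-cost path #2: 5→1→2 push 9 @ unit cost 11 (adds 99)
shortest-cost path #3: 5→4→1→2 push 2 @ unit cost 11 (adds 22)
shortest-cost path #4: 5→7→3→6→2 push 4 @ unit cost 28 (adds 112)
shortest-cost path #5: 5→7→3→1→2 push 3 @ unit cost 30 (adds 90)
total cost = 335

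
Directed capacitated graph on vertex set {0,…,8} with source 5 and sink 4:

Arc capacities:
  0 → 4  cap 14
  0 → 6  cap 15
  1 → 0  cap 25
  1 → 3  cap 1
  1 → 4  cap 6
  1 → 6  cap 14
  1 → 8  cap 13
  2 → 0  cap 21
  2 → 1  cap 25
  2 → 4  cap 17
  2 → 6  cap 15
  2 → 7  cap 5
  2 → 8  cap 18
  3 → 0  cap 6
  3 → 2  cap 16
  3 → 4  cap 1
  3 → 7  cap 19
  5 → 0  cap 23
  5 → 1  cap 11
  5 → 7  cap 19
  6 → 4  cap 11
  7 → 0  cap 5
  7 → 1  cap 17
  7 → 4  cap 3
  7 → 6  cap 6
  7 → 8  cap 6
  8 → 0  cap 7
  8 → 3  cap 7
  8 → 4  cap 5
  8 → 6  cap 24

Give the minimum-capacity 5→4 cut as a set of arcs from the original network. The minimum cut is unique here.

Min-cut arcs: {(0,4), (1,3), (1,4), (6,4), (7,4), (8,3), (8,4)} (total capacity 47)

augment #1: 5→0→4 push 14
augment #2: 5→1→4 push 6
augment #3: 5→7→4 push 3
augment #4: 5→0→6→4 push 9
augment #5: 5→1→3→4 push 1
augment #6: 5→1→6→4 push 2
augment #7: 5→1→8→4 push 2
augment #8: 5→7→8→4 push 3
augment #9: 5→7→8→3→2→4 push 3
augment #10: 5→7→1→8→3→2→4 push 4
max flow = 47; residual-reachable set from 5 gives S-side
cut edges (S→T): {(0,4), (1,3), (1,4), (6,4), (7,4), (8,3), (8,4)} total cap 47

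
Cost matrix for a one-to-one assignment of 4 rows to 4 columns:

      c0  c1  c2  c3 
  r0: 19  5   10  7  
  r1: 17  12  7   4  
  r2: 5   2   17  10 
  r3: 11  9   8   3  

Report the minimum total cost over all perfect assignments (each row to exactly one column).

optimal assignment: row0→col1 (cost 5), row1→col2 (cost 7), row2→col0 (cost 5), row3→col3 (cost 3)
total = 5 + 7 + 5 + 3 = 20

Minimum assignment cost: 20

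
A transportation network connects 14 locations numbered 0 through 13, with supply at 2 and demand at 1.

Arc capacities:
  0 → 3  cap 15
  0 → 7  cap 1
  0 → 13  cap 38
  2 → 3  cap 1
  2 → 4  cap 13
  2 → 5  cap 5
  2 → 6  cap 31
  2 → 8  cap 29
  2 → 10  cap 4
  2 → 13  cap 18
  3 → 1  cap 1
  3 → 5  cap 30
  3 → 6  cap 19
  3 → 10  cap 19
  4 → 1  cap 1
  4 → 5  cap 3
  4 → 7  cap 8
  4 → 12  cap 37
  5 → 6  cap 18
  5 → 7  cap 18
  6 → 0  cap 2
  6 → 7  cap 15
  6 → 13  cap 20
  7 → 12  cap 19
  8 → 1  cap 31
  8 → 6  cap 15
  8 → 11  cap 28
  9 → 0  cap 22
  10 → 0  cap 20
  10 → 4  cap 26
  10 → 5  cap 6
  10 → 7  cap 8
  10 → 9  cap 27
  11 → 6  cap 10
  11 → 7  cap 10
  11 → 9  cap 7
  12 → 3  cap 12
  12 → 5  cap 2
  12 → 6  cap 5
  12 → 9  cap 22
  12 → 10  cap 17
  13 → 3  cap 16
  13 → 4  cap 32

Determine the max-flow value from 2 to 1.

Maximum flow value: 31

augment #1: 2→3→1 bottleneck 1, total now 1
augment #2: 2→4→1 bottleneck 1, total now 2
augment #3: 2→8→1 bottleneck 29, total now 31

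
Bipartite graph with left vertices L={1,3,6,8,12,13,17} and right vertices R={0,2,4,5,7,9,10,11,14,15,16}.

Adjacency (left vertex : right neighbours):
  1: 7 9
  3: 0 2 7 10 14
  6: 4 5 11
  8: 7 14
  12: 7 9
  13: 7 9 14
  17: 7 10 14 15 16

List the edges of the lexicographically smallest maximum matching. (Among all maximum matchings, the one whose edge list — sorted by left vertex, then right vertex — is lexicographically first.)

|M| = 6 (so the lex-smallest maximum matching has 6 edges)
process left vertices in ascending order; for each, take the smallest-labelled available neighbour that still permits 6 edges overall, or leave it unmatched if none does
lex-smallest matching: {1-7, 3-0, 6-4, 8-14, 12-9, 17-10}

Lex-smallest maximum matching: {(1,7), (3,0), (6,4), (8,14), (12,9), (17,10)}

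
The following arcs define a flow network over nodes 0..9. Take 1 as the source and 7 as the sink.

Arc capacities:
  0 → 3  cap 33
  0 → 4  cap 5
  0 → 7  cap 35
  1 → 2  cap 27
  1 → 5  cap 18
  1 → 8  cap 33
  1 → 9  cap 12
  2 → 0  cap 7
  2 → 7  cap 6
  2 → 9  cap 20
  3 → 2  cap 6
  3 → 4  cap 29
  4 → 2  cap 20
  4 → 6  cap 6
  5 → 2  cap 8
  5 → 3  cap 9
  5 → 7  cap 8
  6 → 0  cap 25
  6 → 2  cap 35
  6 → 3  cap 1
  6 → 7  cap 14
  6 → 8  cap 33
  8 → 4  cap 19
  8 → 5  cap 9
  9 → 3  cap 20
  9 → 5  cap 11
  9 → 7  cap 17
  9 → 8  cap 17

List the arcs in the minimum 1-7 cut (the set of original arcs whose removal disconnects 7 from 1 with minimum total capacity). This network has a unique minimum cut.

augment #1: 1→2→7 push 6
augment #2: 1→5→7 push 8
augment #3: 1→9→7 push 12
augment #4: 1→2→0→7 push 7
augment #5: 1→2→9→7 push 5
augment #6: 1→8→4→6→7 push 6
max flow = 44; residual-reachable set from 1 gives S-side
cut edges (S→T): {(2,0), (2,7), (4,6), (5,7), (9,7)} total cap 44

Min-cut arcs: {(2,0), (2,7), (4,6), (5,7), (9,7)} (total capacity 44)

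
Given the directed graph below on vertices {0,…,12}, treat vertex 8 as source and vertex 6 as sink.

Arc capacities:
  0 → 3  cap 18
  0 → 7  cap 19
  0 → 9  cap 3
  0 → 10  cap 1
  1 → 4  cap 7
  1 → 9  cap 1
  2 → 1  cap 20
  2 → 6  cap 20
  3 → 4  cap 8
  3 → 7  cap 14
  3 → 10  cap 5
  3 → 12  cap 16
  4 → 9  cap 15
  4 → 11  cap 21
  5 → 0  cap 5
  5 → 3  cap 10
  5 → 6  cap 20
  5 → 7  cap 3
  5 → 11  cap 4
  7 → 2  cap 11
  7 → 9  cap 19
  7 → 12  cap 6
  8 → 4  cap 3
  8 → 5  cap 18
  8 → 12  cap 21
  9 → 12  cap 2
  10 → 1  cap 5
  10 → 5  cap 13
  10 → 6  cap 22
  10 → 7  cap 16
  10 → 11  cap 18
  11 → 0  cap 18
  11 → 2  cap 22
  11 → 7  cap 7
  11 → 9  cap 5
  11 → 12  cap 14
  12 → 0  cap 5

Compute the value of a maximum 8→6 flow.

Maximum flow value: 26

augment #1: 8→5→6 bottleneck 18, total now 18
augment #2: 8→4→11→2→6 bottleneck 3, total now 21
augment #3: 8→12→0→10→6 bottleneck 1, total now 22
augment #4: 8→12→0→3→10→6 bottleneck 4, total now 26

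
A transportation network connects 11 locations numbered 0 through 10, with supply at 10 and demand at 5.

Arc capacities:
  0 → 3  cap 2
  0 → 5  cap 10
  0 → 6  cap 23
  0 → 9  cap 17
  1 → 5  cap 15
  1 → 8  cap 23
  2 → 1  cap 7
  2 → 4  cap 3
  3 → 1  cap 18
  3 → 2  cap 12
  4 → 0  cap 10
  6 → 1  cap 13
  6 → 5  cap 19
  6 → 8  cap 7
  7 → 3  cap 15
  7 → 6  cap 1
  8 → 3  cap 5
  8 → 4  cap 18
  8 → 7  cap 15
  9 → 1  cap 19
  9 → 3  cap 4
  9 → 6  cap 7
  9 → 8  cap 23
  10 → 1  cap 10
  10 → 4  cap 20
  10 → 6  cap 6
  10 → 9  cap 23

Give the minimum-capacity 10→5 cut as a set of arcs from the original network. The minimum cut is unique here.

augment #1: 10→1→5 push 10
augment #2: 10→6→5 push 6
augment #3: 10→4→0→5 push 10
augment #4: 10→9→1→5 push 5
augment #5: 10→9→6→5 push 7
augment #6: 10→9→8→7→6→5 push 1
max flow = 39; residual-reachable set from 10 gives S-side
cut edges (S→T): {(1,5), (4,0), (7,6), (9,6), (10,6)} total cap 39

Min-cut arcs: {(1,5), (4,0), (7,6), (9,6), (10,6)} (total capacity 39)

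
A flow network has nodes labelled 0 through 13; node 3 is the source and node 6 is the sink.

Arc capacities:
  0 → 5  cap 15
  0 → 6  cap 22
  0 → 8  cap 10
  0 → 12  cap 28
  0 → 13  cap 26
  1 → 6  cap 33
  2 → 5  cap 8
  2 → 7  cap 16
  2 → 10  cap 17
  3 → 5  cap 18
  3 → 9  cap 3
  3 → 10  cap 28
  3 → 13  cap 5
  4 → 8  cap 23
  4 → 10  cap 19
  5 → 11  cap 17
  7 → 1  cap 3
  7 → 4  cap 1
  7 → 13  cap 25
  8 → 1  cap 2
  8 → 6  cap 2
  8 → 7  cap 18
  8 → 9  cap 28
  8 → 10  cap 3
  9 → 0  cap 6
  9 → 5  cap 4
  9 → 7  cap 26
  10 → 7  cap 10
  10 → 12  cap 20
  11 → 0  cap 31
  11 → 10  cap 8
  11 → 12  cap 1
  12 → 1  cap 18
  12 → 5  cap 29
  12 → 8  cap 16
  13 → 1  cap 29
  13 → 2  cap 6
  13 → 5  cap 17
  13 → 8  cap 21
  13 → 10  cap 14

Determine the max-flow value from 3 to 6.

augment #1: 3→9→0→6 bottleneck 3, total now 3
augment #2: 3→13→1→6 bottleneck 5, total now 8
augment #3: 3→5→11→0→6 bottleneck 17, total now 25
augment #4: 3→10→7→1→6 bottleneck 3, total now 28
augment #5: 3→10→12→1→6 bottleneck 18, total now 46
augment #6: 3→10→12→8→6 bottleneck 2, total now 48
augment #7: 3→10→7→13→1→6 bottleneck 5, total now 53

Maximum flow value: 53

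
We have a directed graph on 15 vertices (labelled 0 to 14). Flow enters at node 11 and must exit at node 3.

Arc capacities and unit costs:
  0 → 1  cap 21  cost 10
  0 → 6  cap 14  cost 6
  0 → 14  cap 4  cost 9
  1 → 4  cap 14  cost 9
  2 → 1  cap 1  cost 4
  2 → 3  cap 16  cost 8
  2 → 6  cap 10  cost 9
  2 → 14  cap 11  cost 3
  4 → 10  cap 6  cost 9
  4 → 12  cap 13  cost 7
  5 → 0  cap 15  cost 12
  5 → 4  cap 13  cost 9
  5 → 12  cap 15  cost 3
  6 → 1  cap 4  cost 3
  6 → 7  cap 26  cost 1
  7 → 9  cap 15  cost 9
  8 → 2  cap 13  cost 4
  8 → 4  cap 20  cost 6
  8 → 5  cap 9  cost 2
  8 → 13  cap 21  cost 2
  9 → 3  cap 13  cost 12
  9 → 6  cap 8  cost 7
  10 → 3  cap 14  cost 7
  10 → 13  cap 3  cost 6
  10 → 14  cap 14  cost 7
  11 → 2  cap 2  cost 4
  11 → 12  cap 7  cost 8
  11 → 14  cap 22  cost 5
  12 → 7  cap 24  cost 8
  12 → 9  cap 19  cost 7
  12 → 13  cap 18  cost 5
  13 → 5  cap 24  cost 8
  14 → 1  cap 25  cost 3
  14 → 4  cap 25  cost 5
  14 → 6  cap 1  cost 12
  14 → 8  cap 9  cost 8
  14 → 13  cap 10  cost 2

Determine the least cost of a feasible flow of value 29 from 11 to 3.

shortest-cost path #1: 11→2→3 push 2 @ unit cost 12 (adds 24)
shortest-cost path #2: 11→14→8→2→3 push 9 @ unit cost 25 (adds 225)
shortest-cost path #3: 11→14→4→10→3 push 6 @ unit cost 26 (adds 156)
shortest-cost path #4: 11→12→9→3 push 7 @ unit cost 27 (adds 189)
shortest-cost path #5: 11→14→4→12→9→3 push 5 @ unit cost 36 (adds 180)
total cost = 774

Minimum cost for 29 units: 774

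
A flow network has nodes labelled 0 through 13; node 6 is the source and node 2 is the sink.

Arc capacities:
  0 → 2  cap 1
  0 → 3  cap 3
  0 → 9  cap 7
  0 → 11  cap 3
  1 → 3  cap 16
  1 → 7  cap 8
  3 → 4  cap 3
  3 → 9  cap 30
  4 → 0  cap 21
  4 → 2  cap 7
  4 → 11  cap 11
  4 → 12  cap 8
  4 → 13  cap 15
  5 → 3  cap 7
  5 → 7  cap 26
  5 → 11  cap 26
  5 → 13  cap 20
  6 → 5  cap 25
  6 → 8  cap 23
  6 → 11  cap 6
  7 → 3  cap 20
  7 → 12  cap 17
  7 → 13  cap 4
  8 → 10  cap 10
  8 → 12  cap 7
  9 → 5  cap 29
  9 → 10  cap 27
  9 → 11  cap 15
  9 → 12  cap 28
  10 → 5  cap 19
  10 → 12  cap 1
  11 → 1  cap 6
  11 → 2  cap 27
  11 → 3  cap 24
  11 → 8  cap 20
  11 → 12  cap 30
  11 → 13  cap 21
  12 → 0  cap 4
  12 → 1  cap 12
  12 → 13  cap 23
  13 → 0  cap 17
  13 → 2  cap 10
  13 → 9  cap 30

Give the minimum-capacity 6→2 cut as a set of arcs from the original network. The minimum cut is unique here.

augment #1: 6→11→2 push 6
augment #2: 6→5→11→2 push 21
augment #3: 6→5→13→2 push 4
augment #4: 6→8→12→0→2 push 1
augment #5: 6→8→12→13→2 push 6
augment #6: 6→8→10→5→3→4→2 push 3
max flow = 41; residual-reachable set from 6 gives S-side
cut edges (S→T): {(0,2), (3,4), (11,2), (13,2)} total cap 41

Min-cut arcs: {(0,2), (3,4), (11,2), (13,2)} (total capacity 41)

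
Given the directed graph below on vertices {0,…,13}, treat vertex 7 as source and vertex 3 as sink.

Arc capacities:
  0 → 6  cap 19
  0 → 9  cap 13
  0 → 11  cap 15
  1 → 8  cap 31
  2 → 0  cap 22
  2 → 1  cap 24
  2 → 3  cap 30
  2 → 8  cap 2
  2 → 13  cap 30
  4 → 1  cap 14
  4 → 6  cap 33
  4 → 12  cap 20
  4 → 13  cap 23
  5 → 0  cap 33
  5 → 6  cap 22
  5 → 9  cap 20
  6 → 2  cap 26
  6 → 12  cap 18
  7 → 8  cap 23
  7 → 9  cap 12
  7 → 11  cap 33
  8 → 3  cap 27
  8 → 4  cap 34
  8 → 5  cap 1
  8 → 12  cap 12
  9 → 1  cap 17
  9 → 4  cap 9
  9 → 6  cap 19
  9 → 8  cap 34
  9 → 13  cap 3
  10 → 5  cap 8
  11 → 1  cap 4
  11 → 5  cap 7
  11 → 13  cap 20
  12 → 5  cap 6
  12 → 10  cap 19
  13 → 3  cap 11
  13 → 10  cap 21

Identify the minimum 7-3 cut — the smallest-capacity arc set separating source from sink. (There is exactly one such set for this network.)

Min-cut arcs: {(6,2), (8,3), (13,3)} (total capacity 64)

augment #1: 7→8→3 push 23
augment #2: 7→9→8→3 push 4
augment #3: 7→9→13→3 push 3
augment #4: 7→11→13→3 push 8
augment #5: 7→9→6→2→3 push 5
augment #6: 7→11→5→6→2→3 push 7
augment #7: 7→11→13→9→6→2→3 push 3
augment #8: 7→11→1→8→4→6→2→3 push 4
augment #9: 7→11→13→10→5→6→2→3 push 7
max flow = 64; residual-reachable set from 7 gives S-side
cut edges (S→T): {(6,2), (8,3), (13,3)} total cap 64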